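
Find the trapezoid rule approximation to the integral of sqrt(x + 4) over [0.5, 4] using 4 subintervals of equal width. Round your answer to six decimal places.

8.717229

Δx = (4 − 0.5)/4 = 0.875.
f(0.5) ≈ 2.121320, f(1.375) ≈ 2.318405, f(2.25) ≈ 2.500000, f(3.125) ≈ 2.669270, f(4) ≈ 2.828427.
T_4 = (Δx/2)·[f(x_0) + 2f(x_1) + 2f(x_2) + 2f(x_3) + f(x_4)].
Sum ≈ 8.717229.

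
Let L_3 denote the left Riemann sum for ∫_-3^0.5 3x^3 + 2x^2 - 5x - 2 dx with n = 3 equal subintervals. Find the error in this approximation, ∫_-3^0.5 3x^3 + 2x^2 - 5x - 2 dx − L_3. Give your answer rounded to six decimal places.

34.396412

Exact integral: ∫_-3^0.5 f(x) dx ≈ -27.74479167.
L_3 ≈ -62.14120370.
Error ≈ -27.74479167 − (-62.14120370) ≈ 34.396412.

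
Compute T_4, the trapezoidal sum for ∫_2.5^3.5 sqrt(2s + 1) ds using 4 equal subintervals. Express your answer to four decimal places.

2.6432

Δs = (3.5 − 2.5)/4 = 0.25.
f(2.5) ≈ 2.4495, f(2.75) ≈ 2.5495, f(3) ≈ 2.6458, f(3.25) ≈ 2.7386, f(3.5) ≈ 2.8284.
T_4 = (Δs/2)·[f(s_0) + 2f(s_1) + 2f(s_2) + 2f(s_3) + f(s_4)].
Sum ≈ 2.6432.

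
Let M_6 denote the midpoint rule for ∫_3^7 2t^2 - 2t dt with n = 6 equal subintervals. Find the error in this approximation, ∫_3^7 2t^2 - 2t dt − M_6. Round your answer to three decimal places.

0.296

Exact integral: ∫_3^7 f(t) dt ≈ 170.66667.
M_6 ≈ 170.37037.
Error ≈ 170.66667 − 170.37037 ≈ 0.296.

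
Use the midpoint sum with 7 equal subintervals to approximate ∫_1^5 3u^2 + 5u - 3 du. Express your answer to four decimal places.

Δu = (5 − 1)/7 = 4/7.
Midpoints: 9/7, 13/7, 17/7, 3, 25/7, 29/7, 33/7.
f(9/7) = 411/49, f(13/7) = 815/49, f(17/7) = 1315/49, f(3) = 39, f(25/7) = 2603/49, f(29/7) = 3391/49, f(33/7) = 4275/49.
Sum = Δu · [f(9/7) + f(13/7) + f(17/7) + ...].
Sum ≈ 171.6735.

171.6735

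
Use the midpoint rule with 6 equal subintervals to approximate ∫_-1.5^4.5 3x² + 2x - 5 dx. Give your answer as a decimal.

81

Δx = (4.5 − (-1.5))/6 = 1.
Midpoints: -1, 0, 1, 2, 3, 4.
f(-1) = -4, f(0) = -5, f(1) = 0, f(2) = 11, f(3) = 28, f(4) = 51.
Sum = Δx · [f(-1) + f(0) + f(1) + ...].
Sum = 81.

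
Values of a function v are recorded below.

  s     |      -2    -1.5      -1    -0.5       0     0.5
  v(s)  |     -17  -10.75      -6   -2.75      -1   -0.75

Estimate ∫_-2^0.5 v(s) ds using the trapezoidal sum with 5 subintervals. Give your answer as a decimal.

Δs = 0.5.
T_5 = (0.5/2)·[(-17) + 2·(-10.75) + 2·(-6) + 2·(-2.75) + 2·(-1) + (-0.75)] = -14.6875.

-14.6875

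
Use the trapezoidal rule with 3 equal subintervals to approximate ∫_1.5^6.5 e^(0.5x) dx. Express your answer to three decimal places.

50.055

Δx = (6.5 − 1.5)/3 = 5/3.
f(1.5) ≈ 2.117, f(19/6) ≈ 4.871, f(29/6) ≈ 11.208, f(6.5) ≈ 25.790.
T_3 = (Δx/2)·[f(x_0) + 2f(x_1) + 2f(x_2) + f(x_3)].
Sum ≈ 50.055.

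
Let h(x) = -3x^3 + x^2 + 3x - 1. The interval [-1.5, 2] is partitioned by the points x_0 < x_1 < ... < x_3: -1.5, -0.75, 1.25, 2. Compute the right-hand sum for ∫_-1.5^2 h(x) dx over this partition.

-15.41015625

Subinterval widths: 0.75, 2, 0.75.
Right endpoints: -0.75, 1.25, 2.
h(-0.75) = -1.421875, h(1.25) = -1.546875, h(2) = -15.
Sum = Σ Δx_i · h(x_i).
Sum = -15.41015625.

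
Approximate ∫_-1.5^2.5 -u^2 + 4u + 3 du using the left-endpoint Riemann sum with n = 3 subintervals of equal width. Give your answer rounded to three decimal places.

Δu = (2.5 − (-1.5))/3 = 4/3.
Left endpoints: -1.5, -1/6, 7/6.
f(-1.5) = -5.25, f(-1/6) = 83/36, f(7/6) = 227/36.
Sum = Δu · [f(-1.5) + f(-1/6) + f(7/6)].
Sum ≈ 4.481.

4.481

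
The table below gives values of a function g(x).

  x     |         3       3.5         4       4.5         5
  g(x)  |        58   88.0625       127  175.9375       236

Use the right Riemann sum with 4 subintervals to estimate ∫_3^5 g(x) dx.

Δx = 0.5.
Sum = 0.5·[88.0625 + 127 + 175.9375 + 236] = 313.5.

313.5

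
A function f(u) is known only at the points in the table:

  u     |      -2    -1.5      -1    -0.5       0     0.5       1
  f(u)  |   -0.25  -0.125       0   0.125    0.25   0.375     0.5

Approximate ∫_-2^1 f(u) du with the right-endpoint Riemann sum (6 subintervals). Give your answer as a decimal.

0.5625

Δu = 0.5.
Sum = 0.5·[(-0.125) + 0 + 0.125 + 0.25 + 0.375 + 0.5] = 0.5625.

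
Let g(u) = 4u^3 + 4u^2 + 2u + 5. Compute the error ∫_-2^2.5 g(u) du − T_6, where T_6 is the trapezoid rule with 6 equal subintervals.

-2.953125

Exact integral: ∫_-2^2.5 g(u) du = 79.3125.
T_6 = 82.265625.
Error = 79.3125 − 82.265625 = -2.953125.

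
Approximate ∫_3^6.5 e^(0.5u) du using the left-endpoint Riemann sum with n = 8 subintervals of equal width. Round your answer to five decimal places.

Δu = (6.5 − 3)/8 = 0.4375.
Left endpoints: 3, 3.4375, 3.875, 4.3125, 4.75, 5.1875, 5.625, 6.0625.
f(3) ≈ 4.48169, f(3.4375) ≈ 5.57755, f(3.875) ≈ 6.94138, f(4.3125) ≈ 8.63868, f(4.75) ≈ 10.75101, f(5.1875) ≈ 13.37985, f(5.625) ≈ 16.65149, f(6.0625) ≈ 20.72312.
Sum = Δu · [f(3) + f(3.4375) + f(3.875) + ...].
Sum ≈ 38.12584.

38.12584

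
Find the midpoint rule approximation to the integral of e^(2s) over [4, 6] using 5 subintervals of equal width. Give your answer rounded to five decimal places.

Δs = (6 − 4)/5 = 0.4.
Midpoints: 4.2, 4.6, 5, 5.4, 5.8.
f(4.2) ≈ 4447.06675, f(4.6) ≈ 9897.12906, f(5) ≈ 22026.46579, f(5.4) ≈ 49020.80114, f(5.8) ≈ 109097.79928.
Sum = Δs · [f(4.2) + f(4.6) + f(5) + f(5.4) + f(5.8)].
Sum ≈ 77795.70481.

77795.70481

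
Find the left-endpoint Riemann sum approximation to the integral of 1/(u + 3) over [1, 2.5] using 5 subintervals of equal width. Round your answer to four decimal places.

0.3289

Δu = (2.5 − 1)/5 = 0.3.
Left endpoints: 1, 1.3, 1.6, 1.9, 2.2.
f(1) = 0.25, f(1.3) = 10/43, f(1.6) = 5/23, f(1.9) = 10/49, f(2.2) = 5/26.
Sum = Δu · [f(1) + f(1.3) + f(1.6) + f(1.9) + f(2.2)].
Sum ≈ 0.3289.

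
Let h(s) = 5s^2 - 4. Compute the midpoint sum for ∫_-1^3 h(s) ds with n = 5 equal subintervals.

29.6

Δs = (3 − (-1))/5 = 0.8.
Midpoints: -0.6, 0.2, 1, 1.8, 2.6.
h(-0.6) = -2.2, h(0.2) = -3.8, h(1) = 1, h(1.8) = 12.2, h(2.6) = 29.8.
Sum = Δs · [h(-0.6) + h(0.2) + h(1) + h(1.8) + h(2.6)].
Sum = 29.6.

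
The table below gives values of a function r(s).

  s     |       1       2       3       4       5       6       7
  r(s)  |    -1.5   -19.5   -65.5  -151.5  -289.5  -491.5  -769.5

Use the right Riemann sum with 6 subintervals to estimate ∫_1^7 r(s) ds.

-1787

Δs = 1.
Sum = 1·[(-19.5) + (-65.5) + (-151.5) + (-289.5) + (-491.5) + (-769.5)] = -1787.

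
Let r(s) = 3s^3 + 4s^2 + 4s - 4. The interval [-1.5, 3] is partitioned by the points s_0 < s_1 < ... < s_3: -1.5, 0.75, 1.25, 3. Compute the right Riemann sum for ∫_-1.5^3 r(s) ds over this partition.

Subinterval widths: 2.25, 0.5, 1.75.
Right endpoints: 0.75, 1.25, 3.
r(0.75) = 2.515625, r(1.25) = 13.109375, r(3) = 125.
Sum = Σ Δs_i · r(s_i).
Sum = 230.96484375.

230.96484375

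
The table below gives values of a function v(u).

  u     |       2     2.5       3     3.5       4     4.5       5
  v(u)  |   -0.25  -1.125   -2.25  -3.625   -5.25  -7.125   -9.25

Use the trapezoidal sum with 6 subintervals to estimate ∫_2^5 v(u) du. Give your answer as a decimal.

-12.0625

Δu = 0.5.
T_6 = (0.5/2)·[(-0.25) + 2·(-1.125) + 2·(-2.25) + 2·(-3.625) + 2·(-5.25) + 2·(-7.125) + (-9.25)] = -12.0625.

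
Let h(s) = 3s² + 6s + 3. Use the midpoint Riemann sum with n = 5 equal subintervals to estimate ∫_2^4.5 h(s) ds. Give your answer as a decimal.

Δs = (4.5 − 2)/5 = 0.5.
Midpoints: 2.25, 2.75, 3.25, 3.75, 4.25.
h(2.25) = 31.6875, h(2.75) = 42.1875, h(3.25) = 54.1875, h(3.75) = 67.6875, h(4.25) = 82.6875.
Sum = Δs · [h(2.25) + h(2.75) + h(3.25) + h(3.75) + h(4.25)].
Sum = 139.21875.

139.21875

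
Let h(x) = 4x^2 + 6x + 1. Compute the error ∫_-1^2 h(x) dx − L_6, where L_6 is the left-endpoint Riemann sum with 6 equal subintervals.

7

Exact integral: ∫_-1^2 h(x) dx = 24.
L_6 = 17.
Error = 24 − 17 = 7.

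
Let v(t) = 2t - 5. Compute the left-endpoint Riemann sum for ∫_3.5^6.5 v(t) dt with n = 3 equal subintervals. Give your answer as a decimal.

12

Δt = (6.5 − 3.5)/3 = 1.
Left endpoints: 3.5, 4.5, 5.5.
v(3.5) = 2, v(4.5) = 4, v(5.5) = 6.
Sum = Δt · [v(3.5) + v(4.5) + v(5.5)].
Sum = 12.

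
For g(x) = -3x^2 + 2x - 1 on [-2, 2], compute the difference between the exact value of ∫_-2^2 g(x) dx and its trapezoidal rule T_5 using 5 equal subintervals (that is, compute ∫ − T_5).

1.28

Exact integral: ∫_-2^2 g(x) dx = -20.
T_5 = -21.28.
Error = -20 − (-21.28) = 1.28.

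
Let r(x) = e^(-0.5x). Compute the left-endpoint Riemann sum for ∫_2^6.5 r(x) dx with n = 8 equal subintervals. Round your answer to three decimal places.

0.755

Δx = (6.5 − 2)/8 = 0.5625.
Left endpoints: 2, 2.5625, 3.125, 3.6875, 4.25, 4.8125, 5.375, 5.9375.
r(2) ≈ 0.368, r(2.5625) ≈ 0.278, r(3.125) ≈ 0.210, r(3.6875) ≈ 0.158, r(4.25) ≈ 0.119, r(4.8125) ≈ 0.090, r(5.375) ≈ 0.068, r(5.9375) ≈ 0.051.
Sum = Δx · [r(2) + r(2.5625) + r(3.125) + ...].
Sum ≈ 0.755.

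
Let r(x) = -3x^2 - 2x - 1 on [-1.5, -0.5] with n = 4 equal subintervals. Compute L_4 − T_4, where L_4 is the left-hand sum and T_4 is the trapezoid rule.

L_4 = -2.78125.
T_4 = -2.28125.
L_4 − T_4 = -0.5.

-0.5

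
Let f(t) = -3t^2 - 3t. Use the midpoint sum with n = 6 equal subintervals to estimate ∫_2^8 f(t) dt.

-592.5

Δt = (8 − 2)/6 = 1.
Midpoints: 2.5, 3.5, 4.5, 5.5, 6.5, 7.5.
f(2.5) = -26.25, f(3.5) = -47.25, f(4.5) = -74.25, f(5.5) = -107.25, f(6.5) = -146.25, f(7.5) = -191.25.
Sum = Δt · [f(2.5) + f(3.5) + f(4.5) + ...].
Sum = -592.5.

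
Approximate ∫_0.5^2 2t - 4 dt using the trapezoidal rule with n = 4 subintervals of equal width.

-2.25

Δt = (2 − 0.5)/4 = 0.375.
f(0.5) = -3, f(0.875) = -2.25, f(1.25) = -1.5, f(1.625) = -0.75, f(2) = 0.
T_4 = (Δt/2)·[f(t_0) + 2f(t_1) + 2f(t_2) + 2f(t_3) + f(t_4)].
Sum = -2.25.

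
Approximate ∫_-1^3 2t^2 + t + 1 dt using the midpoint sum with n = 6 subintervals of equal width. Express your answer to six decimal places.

26.370370

Δt = (3 − (-1))/6 = 2/3.
Midpoints: -2/3, 0, 2/3, 4/3, 2, 8/3.
f(-2/3) = 11/9, f(0) = 1, f(2/3) = 23/9, f(4/3) = 53/9, f(2) = 11, f(8/3) = 161/9.
Sum = Δt · [f(-2/3) + f(0) + f(2/3) + ...].
Sum ≈ 26.370370.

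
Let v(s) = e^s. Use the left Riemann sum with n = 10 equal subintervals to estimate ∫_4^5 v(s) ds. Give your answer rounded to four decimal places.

Δs = (5 − 4)/10 = 0.1.
Left endpoints: 4, 4.1, 4.2, 4.3, 4.4, 4.5, 4.6, 4.7, 4.8, 4.9.
v(4) ≈ 54.5982, v(4.1) ≈ 60.3403, v(4.2) ≈ 66.6863, v(4.3) ≈ 73.6998, v(4.4) ≈ 81.4509, v(4.5) ≈ 90.0171, v(4.6) ≈ 99.4843, v(4.7) ≈ 109.9472, v(4.8) ≈ 121.5104, v(4.9) ≈ 134.2898.
Sum = Δs · [v(4) + v(4.1) + v(4.2) + ...].
Sum ≈ 89.2024.

89.2024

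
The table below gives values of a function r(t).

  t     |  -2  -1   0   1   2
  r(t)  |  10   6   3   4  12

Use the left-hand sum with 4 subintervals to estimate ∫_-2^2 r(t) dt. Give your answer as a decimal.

23

Δt = 1.
Sum = 1·[10 + 6 + 3 + 4] = 23.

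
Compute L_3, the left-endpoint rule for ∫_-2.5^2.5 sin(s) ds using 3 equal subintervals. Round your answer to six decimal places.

-0.997454

Δs = (2.5 − (-2.5))/3 = 5/3.
Left endpoints: -2.5, -5/6, 5/6.
f(-2.5) ≈ -0.598472, f(-5/6) ≈ -0.740177, f(5/6) ≈ 0.740177.
Sum = Δs · [f(-2.5) + f(-5/6) + f(5/6)].
Sum ≈ -0.997454.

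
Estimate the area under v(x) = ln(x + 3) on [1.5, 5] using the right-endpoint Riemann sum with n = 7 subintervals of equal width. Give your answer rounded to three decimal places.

6.509

Δx = (5 − 1.5)/7 = 0.5.
Right endpoints: 2, 2.5, 3, 3.5, 4, 4.5, 5.
v(2) ≈ 1.609, v(2.5) ≈ 1.705, v(3) ≈ 1.792, v(3.5) ≈ 1.872, v(4) ≈ 1.946, v(4.5) ≈ 2.015, v(5) ≈ 2.079.
Sum = Δx · [v(2) + v(2.5) + v(3) + ...].
Sum ≈ 6.509.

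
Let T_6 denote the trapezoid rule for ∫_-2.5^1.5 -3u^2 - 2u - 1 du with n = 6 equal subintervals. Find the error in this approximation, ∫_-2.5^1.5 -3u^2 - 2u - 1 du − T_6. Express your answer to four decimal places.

0.8889

Exact integral: ∫_-2.5^1.5 f(u) du = -19.
T_6 ≈ -19.888889.
Error ≈ -19 − (-19.888889) ≈ 0.8889.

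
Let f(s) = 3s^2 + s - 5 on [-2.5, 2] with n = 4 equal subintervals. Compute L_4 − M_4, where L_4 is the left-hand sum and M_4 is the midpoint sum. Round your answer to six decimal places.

L_4 = 4.11328125.
M_4 ≈ -1.42382812.
L_4 − M_4 ≈ 5.537109.

5.537109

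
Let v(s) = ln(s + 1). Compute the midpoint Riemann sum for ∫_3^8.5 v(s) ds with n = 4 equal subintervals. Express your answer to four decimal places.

Δs = (8.5 − 3)/4 = 1.375.
Midpoints: 3.6875, 5.0625, 6.4375, 7.8125.
v(3.6875) ≈ 1.5449, v(5.0625) ≈ 1.8021, v(6.4375) ≈ 2.0065, v(7.8125) ≈ 2.1762.
Sum = Δs · [v(3.6875) + v(5.0625) + v(6.4375) + v(7.8125)].
Sum ≈ 10.3534.

10.3534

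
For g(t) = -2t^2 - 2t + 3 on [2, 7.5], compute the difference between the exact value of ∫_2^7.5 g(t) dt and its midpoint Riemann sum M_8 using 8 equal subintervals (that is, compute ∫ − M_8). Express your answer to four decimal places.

Exact integral: ∫_2^7.5 g(t) dt ≈ -311.666667.
M_8 ≈ -311.233398.
Error ≈ -311.666667 − (-311.233398) ≈ -0.4333.

-0.4333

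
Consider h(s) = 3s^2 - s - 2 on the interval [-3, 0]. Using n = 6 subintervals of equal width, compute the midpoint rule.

25.3125

Δs = (0 − (-3))/6 = 0.5.
Midpoints: -2.75, -2.25, -1.75, -1.25, -0.75, -0.25.
h(-2.75) = 23.4375, h(-2.25) = 15.4375, h(-1.75) = 8.9375, h(-1.25) = 3.9375, h(-0.75) = 0.4375, h(-0.25) = -1.5625.
Sum = Δs · [h(-2.75) + h(-2.25) + h(-1.75) + ...].
Sum = 25.3125.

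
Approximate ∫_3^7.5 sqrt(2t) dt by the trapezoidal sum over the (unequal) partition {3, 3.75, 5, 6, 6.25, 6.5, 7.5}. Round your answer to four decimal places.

Subinterval widths: 0.75, 1.25, 1, 0.25, 0.25, 1.
f(3) ≈ 2.4495, f(3.75) ≈ 2.7386, f(5) ≈ 3.1623, f(6) ≈ 3.4641, f(6.25) ≈ 3.5355, f(6.5) ≈ 3.6056, f(7.5) ≈ 3.8730.
On each subinterval the trapezoid contributes (Δt_i/2)·[f(t_{i-1}) + f(t_i)].
Sum ≈ 14.4536.

14.4536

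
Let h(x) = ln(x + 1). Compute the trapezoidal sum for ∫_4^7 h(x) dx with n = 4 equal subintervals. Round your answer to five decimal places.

Δx = (7 − 4)/4 = 0.75.
h(4) ≈ 1.60944, h(4.75) ≈ 1.74920, h(5.5) ≈ 1.87180, h(6.25) ≈ 1.98100, h(7) ≈ 2.07944.
T_4 = (Δx/2)·[h(x_0) + 2h(x_1) + 2h(x_2) + 2h(x_3) + h(x_4)].
Sum ≈ 5.58483.

5.58483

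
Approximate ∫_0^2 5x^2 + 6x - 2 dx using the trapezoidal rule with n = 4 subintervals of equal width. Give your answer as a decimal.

21.75

Δx = (2 − 0)/4 = 0.5.
f(0) = -2, f(0.5) = 2.25, f(1) = 9, f(1.5) = 18.25, f(2) = 30.
T_4 = (Δx/2)·[f(x_0) + 2f(x_1) + 2f(x_2) + 2f(x_3) + f(x_4)].
Sum = 21.75.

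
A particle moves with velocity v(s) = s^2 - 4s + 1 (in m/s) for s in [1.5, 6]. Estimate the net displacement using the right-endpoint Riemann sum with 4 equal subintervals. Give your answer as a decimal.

17.68359375

Δs = (6 − 1.5)/4 = 1.125.
Right endpoints: 2.625, 3.75, 4.875, 6.
v(2.625) = -2.609375, v(3.75) = 0.0625, v(4.875) = 5.265625, v(6) = 13.
Sum = Δs · [v(2.625) + v(3.75) + v(4.875) + v(6)].
Sum = 17.68359375.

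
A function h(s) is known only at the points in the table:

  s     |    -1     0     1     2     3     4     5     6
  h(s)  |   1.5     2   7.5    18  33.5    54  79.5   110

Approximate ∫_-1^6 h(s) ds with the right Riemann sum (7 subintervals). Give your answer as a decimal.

304.5

Δs = 1.
Sum = 1·[2 + 7.5 + 18 + 33.5 + 54 + 79.5 + 110] = 304.5.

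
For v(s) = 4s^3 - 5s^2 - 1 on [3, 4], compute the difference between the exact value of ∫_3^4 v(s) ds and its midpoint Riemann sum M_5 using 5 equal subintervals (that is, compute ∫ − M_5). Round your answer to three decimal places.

Exact integral: ∫_3^4 v(s) ds ≈ 112.33333.
M_5 = 112.21.
Error ≈ 112.33333 − 112.21 ≈ 0.123.

0.123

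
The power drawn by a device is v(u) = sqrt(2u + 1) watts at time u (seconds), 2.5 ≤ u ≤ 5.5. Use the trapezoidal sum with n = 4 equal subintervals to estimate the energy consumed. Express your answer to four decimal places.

Δu = (5.5 − 2.5)/4 = 0.75.
v(2.5) ≈ 2.4495, v(3.25) ≈ 2.7386, v(4) ≈ 3.0000, v(4.75) ≈ 3.2404, v(5.5) ≈ 3.4641.
T_4 = (Δu/2)·[v(u_0) + 2v(u_1) + 2v(u_2) + 2v(u_3) + v(u_4)].
Sum ≈ 8.9518.

8.9518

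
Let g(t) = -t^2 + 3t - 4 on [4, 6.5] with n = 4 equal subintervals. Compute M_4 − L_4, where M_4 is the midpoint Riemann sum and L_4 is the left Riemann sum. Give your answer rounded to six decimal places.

-5.615234

M_4 ≈ -40.75195312.
L_4 = -35.13671875.
M_4 − L_4 ≈ -5.615234.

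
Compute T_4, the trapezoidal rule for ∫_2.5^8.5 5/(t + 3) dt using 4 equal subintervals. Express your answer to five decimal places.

Δt = (8.5 − 2.5)/4 = 1.5.
f(2.5) = 10/11, f(4) = 5/7, f(5.5) = 10/17, f(7) = 0.5, f(8.5) = 10/23.
T_4 = (Δt/2)·[f(t_0) + 2f(t_1) + 2f(t_2) + 2f(t_3) + f(t_4)].
Sum ≈ 3.71169.

3.71169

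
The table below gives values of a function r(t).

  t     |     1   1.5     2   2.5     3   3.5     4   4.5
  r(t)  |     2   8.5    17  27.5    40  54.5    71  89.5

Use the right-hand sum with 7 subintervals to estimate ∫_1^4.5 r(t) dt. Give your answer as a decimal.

Δt = 0.5.
Sum = 0.5·[8.5 + 17 + 27.5 + 40 + 54.5 + 71 + 89.5] = 154.

154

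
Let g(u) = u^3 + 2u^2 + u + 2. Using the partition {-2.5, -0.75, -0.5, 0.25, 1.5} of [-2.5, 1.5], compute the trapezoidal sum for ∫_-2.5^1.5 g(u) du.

9.21875

Subinterval widths: 1.75, 0.25, 0.75, 1.25.
g(-2.5) = -3.625, g(-0.75) = 1.953125, g(-0.5) = 1.875, g(0.25) = 2.390625, g(1.5) = 11.375.
On each subinterval the trapezoid contributes (Δu_i/2)·[g(u_{i-1}) + g(u_i)].
Sum = 9.21875.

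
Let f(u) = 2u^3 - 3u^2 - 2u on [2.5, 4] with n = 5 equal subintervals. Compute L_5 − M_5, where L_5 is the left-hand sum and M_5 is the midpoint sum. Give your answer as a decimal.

L_5 = 41.04.
M_5 = 50.158125.
L_5 − M_5 = -9.118125.

-9.118125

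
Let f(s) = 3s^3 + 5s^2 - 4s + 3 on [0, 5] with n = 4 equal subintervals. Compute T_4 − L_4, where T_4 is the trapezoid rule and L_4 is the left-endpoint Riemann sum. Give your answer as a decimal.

T_4 = 677.890625.
L_4 = 377.890625.
T_4 − L_4 = 300.

300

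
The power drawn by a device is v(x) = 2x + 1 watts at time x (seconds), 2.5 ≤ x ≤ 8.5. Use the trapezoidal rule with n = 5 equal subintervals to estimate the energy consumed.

72

Δx = (8.5 − 2.5)/5 = 1.2.
v(2.5) = 6, v(3.7) = 8.4, v(4.9) = 10.8, v(6.1) = 13.2, v(7.3) = 15.6, v(8.5) = 18.
T_5 = (Δx/2)·[v(x_0) + 2v(x_1) + ... + 2v(x_{4}) + v(x_5)].
Sum = 72.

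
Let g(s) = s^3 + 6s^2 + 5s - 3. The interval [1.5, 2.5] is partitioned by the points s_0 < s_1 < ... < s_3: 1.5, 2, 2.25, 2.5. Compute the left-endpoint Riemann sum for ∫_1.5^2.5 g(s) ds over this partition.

32.94140625

Subinterval widths: 0.5, 0.25, 0.25.
Left endpoints: 1.5, 2, 2.25.
g(1.5) = 21.375, g(2) = 39, g(2.25) = 50.015625.
Sum = Σ Δs_i · g(s_i).
Sum = 32.94140625.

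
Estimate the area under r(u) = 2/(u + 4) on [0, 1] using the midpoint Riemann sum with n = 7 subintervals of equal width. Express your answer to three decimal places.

Δu = (1 − 0)/7 = 1/7.
Midpoints: 1/14, 3/14, 5/14, 0.5, 9/14, 11/14, 13/14.
r(1/14) = 28/57, r(3/14) = 28/59, r(5/14) = 28/61, r(0.5) = 4/9, r(9/14) = 28/65, r(11/14) = 28/67, r(13/14) = 28/69.
Sum = Δu · [r(1/14) + r(3/14) + r(5/14) + ...].
Sum ≈ 0.446.

0.446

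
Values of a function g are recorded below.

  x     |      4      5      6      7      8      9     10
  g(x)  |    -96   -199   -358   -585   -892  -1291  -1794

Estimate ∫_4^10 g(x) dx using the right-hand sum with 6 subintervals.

-5119

Δx = 1.
Sum = 1·[(-199) + (-358) + (-585) + (-892) + (-1291) + (-1794)] = -5119.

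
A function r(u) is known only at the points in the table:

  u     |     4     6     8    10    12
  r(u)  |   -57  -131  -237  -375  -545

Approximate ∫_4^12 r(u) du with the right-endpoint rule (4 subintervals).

-2576

Δu = 2.
Sum = 2·[(-131) + (-237) + (-375) + (-545)] = -2576.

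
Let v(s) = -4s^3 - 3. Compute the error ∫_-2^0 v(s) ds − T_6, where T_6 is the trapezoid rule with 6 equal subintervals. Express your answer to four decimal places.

Exact integral: ∫_-2^0 v(s) ds = 10.
T_6 ≈ 10.444444.
Error ≈ 10 − 10.444444 ≈ -0.4444.

-0.4444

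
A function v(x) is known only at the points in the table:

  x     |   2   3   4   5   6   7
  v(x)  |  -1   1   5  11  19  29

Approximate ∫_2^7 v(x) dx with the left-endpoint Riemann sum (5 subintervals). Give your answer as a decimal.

Δx = 1.
Sum = 1·[(-1) + 1 + 5 + 11 + 19] = 35.

35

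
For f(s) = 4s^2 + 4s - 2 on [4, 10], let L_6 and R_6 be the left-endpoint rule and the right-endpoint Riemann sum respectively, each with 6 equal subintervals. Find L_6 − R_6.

-360

L_6 = 1228.
R_6 = 1588.
L_6 − R_6 = -360.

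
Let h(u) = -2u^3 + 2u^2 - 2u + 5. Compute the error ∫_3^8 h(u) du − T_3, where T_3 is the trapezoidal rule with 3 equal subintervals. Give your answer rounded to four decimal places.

71.7593

Exact integral: ∫_3^8 h(u) du ≈ -1714.166667.
T_3 ≈ -1785.925926.
Error ≈ -1714.166667 − (-1785.925926) ≈ 71.7593.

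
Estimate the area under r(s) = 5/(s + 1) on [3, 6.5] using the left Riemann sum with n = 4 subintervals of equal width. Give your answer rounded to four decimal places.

Δs = (6.5 − 3)/4 = 0.875.
Left endpoints: 3, 3.875, 4.75, 5.625.
r(3) = 1.25, r(3.875) = 40/39, r(4.75) = 20/23, r(5.625) = 40/53.
Sum = Δs · [r(3) + r(3.875) + r(4.75) + r(5.625)].
Sum ≈ 3.4124.

3.4124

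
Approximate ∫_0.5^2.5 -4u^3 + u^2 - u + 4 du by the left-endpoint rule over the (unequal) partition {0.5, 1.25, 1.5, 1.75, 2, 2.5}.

Subinterval widths: 0.75, 0.25, 0.25, 0.25, 0.5.
Left endpoints: 0.5, 1.25, 1.5, 1.75, 2.
f(0.5) = 3.25, f(1.25) = -3.5, f(1.5) = -8.75, f(1.75) = -16.125, f(2) = -26.
Sum = Σ Δu_i · f(u_i).
Sum = -17.65625.

-17.65625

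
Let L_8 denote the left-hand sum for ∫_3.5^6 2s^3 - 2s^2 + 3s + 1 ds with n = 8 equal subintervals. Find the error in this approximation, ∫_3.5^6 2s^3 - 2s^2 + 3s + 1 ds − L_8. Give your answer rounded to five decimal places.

46.77327

Exact integral: ∫_3.5^6 f(s) ds ≈ 495.6770833.
L_8 ≈ 448.9038086.
Error ≈ 495.6770833 − 448.9038086 ≈ 46.77327.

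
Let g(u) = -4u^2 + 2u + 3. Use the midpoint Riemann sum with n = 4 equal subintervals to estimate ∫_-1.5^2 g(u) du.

Δu = (2 − (-1.5))/4 = 0.875.
Midpoints: -1.0625, -0.1875, 0.6875, 1.5625.
g(-1.0625) = -3.640625, g(-0.1875) = 2.484375, g(0.6875) = 2.484375, g(1.5625) = -3.640625.
Sum = Δu · [g(-1.0625) + g(-0.1875) + g(0.6875) + g(1.5625)].
Sum = -2.0234375.

-2.0234375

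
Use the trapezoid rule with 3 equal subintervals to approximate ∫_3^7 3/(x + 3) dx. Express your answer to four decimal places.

Δx = (7 − 3)/3 = 4/3.
f(3) = 0.5, f(13/3) = 9/22, f(17/3) = 9/26, f(7) = 0.3.
T_3 = (Δx/2)·[f(x_0) + 2f(x_1) + 2f(x_2) + f(x_3)].
Sum ≈ 1.5403.

1.5403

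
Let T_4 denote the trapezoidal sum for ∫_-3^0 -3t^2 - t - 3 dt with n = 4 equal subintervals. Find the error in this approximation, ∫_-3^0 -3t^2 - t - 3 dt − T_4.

0.84375

Exact integral: ∫_-3^0 f(t) dt = -31.5.
T_4 = -32.34375.
Error = -31.5 − (-32.34375) = 0.84375.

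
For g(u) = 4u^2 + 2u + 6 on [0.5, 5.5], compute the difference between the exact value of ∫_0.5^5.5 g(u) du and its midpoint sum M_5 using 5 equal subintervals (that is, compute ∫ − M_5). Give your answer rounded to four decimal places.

Exact integral: ∫_0.5^5.5 g(u) du ≈ 281.666667.
M_5 = 280.
Error ≈ 281.666667 − 280 ≈ 1.6667.

1.6667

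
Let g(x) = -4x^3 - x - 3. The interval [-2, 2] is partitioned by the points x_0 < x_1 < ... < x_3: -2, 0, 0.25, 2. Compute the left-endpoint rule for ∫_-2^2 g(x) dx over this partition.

55.453125

Subinterval widths: 2, 0.25, 1.75.
Left endpoints: -2, 0, 0.25.
g(-2) = 31, g(0) = -3, g(0.25) = -3.3125.
Sum = Σ Δx_i · g(x_i).
Sum = 55.453125.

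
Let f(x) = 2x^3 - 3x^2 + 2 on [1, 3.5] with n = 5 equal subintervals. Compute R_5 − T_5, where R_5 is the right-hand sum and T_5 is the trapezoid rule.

R_5 = 51.25.
T_5 = 38.75.
R_5 − T_5 = 12.5.

12.5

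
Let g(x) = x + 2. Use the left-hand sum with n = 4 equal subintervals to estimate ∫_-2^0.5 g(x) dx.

2.34375

Δx = (0.5 − (-2))/4 = 0.625.
Left endpoints: -2, -1.375, -0.75, -0.125.
g(-2) = 0, g(-1.375) = 0.625, g(-0.75) = 1.25, g(-0.125) = 1.875.
Sum = Δx · [g(-2) + g(-1.375) + g(-0.75) + g(-0.125)].
Sum = 2.34375.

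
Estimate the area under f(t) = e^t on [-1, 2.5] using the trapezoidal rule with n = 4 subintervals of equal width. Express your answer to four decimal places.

Δt = (2.5 − (-1))/4 = 0.875.
f(-1) ≈ 0.3679, f(-0.125) ≈ 0.8825, f(0.75) ≈ 2.1170, f(1.625) ≈ 5.0784, f(2.5) ≈ 12.1825.
T_4 = (Δt/2)·[f(t_0) + 2f(t_1) + 2f(t_2) + 2f(t_3) + f(t_4)].
Sum ≈ 12.5590.

12.5590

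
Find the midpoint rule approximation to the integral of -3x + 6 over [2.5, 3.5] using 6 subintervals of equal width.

-3

Δx = (3.5 − 2.5)/6 = 1/6.
Midpoints: 31/12, 2.75, 35/12, 37/12, 3.25, 41/12.
f(31/12) = -1.75, f(2.75) = -2.25, f(35/12) = -2.75, f(37/12) = -3.25, f(3.25) = -3.75, f(41/12) = -4.25.
Sum = Δx · [f(31/12) + f(2.75) + f(35/12) + ...].
Sum = -3.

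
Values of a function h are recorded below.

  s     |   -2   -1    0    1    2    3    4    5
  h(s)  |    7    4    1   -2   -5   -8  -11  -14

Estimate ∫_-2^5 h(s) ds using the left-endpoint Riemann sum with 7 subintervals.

-14

Δs = 1.
Sum = 1·[7 + 4 + 1 + (-2) + (-5) + (-8) + (-11)] = -14.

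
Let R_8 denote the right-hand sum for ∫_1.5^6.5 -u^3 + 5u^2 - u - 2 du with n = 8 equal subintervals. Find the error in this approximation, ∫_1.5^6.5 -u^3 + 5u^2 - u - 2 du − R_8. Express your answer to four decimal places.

Exact integral: ∫_1.5^6.5 f(u) du ≈ -22.916667.
R_8 = -49.0234375.
Error ≈ -22.916667 − (-49.0234375) ≈ 26.1068.

26.1068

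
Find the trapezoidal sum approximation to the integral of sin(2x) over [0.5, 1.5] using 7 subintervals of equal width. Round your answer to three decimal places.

Δx = (1.5 − 0.5)/7 = 1/7.
f(0.5) ≈ 0.841, f(9/14) ≈ 0.960, f(11/14) ≈ 1.000, f(13/14) ≈ 0.959, f(15/14) ≈ 0.841, f(17/14) ≈ 0.654, f(19/14) ≈ 0.414, f(1.5) ≈ 0.141.
T_7 = (Δx/2)·[f(x_0) + 2f(x_1) + ... + 2f(x_{6}) + f(x_7)].
Sum ≈ 0.760.

0.760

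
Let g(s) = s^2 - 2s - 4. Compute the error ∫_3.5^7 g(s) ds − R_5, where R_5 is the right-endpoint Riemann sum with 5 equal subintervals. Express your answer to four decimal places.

Exact integral: ∫_3.5^7 g(s) ds ≈ 49.291667.
R_5 = 59.99.
Error ≈ 49.291667 − 59.99 ≈ -10.6983.

-10.6983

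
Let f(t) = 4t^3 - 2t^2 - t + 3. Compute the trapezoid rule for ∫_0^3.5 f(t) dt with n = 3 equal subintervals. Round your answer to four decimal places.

Δt = (3.5 − 0)/3 = 7/6.
f(0) = 3, f(7/6) = 295/54, f(7/3) = 1096/27, f(3.5) = 146.5.
T_3 = (Δt/2)·[f(t_0) + 2f(t_1) + 2f(t_2) + f(t_3)].
Sum ≈ 140.9398.

140.9398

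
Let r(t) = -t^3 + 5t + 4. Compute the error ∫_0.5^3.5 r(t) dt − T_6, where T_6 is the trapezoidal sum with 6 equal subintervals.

Exact integral: ∫_0.5^3.5 r(t) dt = 4.5.
T_6 = 3.75.
Error = 4.5 − 3.75 = 0.75.

0.75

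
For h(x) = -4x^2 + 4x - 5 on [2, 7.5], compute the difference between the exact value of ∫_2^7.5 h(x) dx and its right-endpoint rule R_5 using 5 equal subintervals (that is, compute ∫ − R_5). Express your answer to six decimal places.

107.286667

Exact integral: ∫_2^7.5 h(x) dx ≈ -474.83333333.
R_5 = -582.12.
Error ≈ -474.83333333 − (-582.12) ≈ 107.286667.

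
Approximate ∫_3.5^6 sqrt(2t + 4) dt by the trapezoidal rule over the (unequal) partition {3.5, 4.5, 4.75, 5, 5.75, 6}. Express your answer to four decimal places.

Subinterval widths: 1, 0.25, 0.25, 0.75, 0.25.
f(3.5) ≈ 3.3166, f(4.5) ≈ 3.6056, f(4.75) ≈ 3.6742, f(5) ≈ 3.7417, f(5.75) ≈ 3.9370, f(6) ≈ 4.0000.
On each subinterval the trapezoid contributes (Δt_i/2)·[f(t_{i-1}) + f(t_i)].
Sum ≈ 9.1697.

9.1697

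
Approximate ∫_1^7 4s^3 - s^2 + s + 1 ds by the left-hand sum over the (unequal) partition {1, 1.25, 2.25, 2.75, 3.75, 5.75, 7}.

1431.90625

Subinterval widths: 0.25, 1, 0.5, 1, 2, 1.25.
Left endpoints: 1, 1.25, 2.25, 2.75, 3.75, 5.75.
f(1) = 5, f(1.25) = 8.5, f(2.25) = 43.75, f(2.75) = 79.375, f(3.75) = 201.625, f(5.75) = 734.125.
Sum = Σ Δs_i · f(s_i).
Sum = 1431.90625.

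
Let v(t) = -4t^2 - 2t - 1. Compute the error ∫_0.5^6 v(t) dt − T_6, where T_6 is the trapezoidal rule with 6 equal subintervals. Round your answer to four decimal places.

3.0810

Exact integral: ∫_0.5^6 v(t) dt ≈ -329.083333.
T_6 ≈ -332.164352.
Error ≈ -329.083333 − (-332.164352) ≈ 3.0810.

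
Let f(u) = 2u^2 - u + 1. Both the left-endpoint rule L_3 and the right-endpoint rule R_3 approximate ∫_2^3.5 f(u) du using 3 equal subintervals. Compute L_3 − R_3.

-7.5

L_3 = 17.
R_3 = 24.5.
L_3 − R_3 = -7.5.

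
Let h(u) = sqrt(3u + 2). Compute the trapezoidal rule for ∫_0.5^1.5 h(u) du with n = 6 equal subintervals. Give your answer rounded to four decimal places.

2.2270

Δu = (1.5 − 0.5)/6 = 1/6.
h(0.5) ≈ 1.8708, h(2/3) ≈ 2.0000, h(5/6) ≈ 2.1213, h(1) ≈ 2.2361, h(7/6) ≈ 2.3452, h(4/3) ≈ 2.4495, h(1.5) ≈ 2.5495.
T_6 = (Δu/2)·[h(u_0) + 2h(u_1) + ... + 2h(u_{5}) + h(u_6)].
Sum ≈ 2.2270.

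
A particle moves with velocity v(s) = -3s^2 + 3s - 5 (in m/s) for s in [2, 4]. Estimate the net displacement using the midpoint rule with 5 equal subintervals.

-47.92

Δs = (4 − 2)/5 = 0.4.
Midpoints: 2.2, 2.6, 3, 3.4, 3.8.
v(2.2) = -12.92, v(2.6) = -17.48, v(3) = -23, v(3.4) = -29.48, v(3.8) = -36.92.
Sum = Δs · [v(2.2) + v(2.6) + v(3) + v(3.4) + v(3.8)].
Sum = -47.92.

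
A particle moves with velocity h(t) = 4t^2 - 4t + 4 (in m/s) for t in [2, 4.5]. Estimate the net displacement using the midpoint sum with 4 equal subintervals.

88.0078125

Δt = (4.5 − 2)/4 = 0.625.
Midpoints: 2.3125, 2.9375, 3.5625, 4.1875.
h(2.3125) = 16.140625, h(2.9375) = 26.765625, h(3.5625) = 40.515625, h(4.1875) = 57.390625.
Sum = Δt · [h(2.3125) + h(2.9375) + h(3.5625) + h(4.1875)].
Sum = 88.0078125.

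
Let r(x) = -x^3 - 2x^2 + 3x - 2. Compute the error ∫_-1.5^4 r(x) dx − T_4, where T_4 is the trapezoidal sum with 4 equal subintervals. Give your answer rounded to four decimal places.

Exact integral: ∫_-1.5^4 r(x) dx ≈ -98.026042.
T_4 ≈ -107.991211.
Error ≈ -98.026042 − (-107.991211) ≈ 9.9652.

9.9652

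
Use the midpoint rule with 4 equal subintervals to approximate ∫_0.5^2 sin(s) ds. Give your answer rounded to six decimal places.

1.301341

Δs = (2 − 0.5)/4 = 0.375.
Midpoints: 0.6875, 1.0625, 1.4375, 1.8125.
f(0.6875) ≈ 0.634607, f(1.0625) ≈ 0.873575, f(1.4375) ≈ 0.991129, f(1.8125) ≈ 0.970932.
Sum = Δs · [f(0.6875) + f(1.0625) + f(1.4375) + f(1.8125)].
Sum ≈ 1.301341.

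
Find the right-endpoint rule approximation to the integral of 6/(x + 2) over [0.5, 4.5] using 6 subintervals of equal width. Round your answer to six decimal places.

Δx = (4.5 − 0.5)/6 = 2/3.
Right endpoints: 7/6, 11/6, 2.5, 19/6, 23/6, 4.5.
f(7/6) = 36/19, f(11/6) = 36/23, f(2.5) = 4/3, f(19/6) = 36/31, f(23/6) = 36/35, f(4.5) = 12/13.
Sum = Δx · [f(7/6) + f(11/6) + f(2.5) + ...].
Sum ≈ 5.270817.

5.270817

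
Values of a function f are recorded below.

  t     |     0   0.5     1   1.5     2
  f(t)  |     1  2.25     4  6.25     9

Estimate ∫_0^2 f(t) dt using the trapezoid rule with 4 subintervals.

8.75

Δt = 0.5.
T_4 = (0.5/2)·[1 + 2·2.25 + 2·4 + 2·6.25 + 9] = 8.75.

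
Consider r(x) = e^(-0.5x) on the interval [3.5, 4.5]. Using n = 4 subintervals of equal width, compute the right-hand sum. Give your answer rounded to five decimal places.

Δx = (4.5 − 3.5)/4 = 0.25.
Right endpoints: 3.75, 4, 4.25, 4.5.
r(3.75) ≈ 0.15335, r(4) ≈ 0.13534, r(4.25) ≈ 0.11943, r(4.5) ≈ 0.10540.
Sum = Δx · [r(3.75) + r(4) + r(4.25) + r(4.5)].
Sum ≈ 0.12838.

0.12838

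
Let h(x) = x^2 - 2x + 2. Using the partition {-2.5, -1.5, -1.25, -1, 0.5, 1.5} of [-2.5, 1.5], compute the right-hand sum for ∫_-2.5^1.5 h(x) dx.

Subinterval widths: 1, 0.25, 0.25, 1.5, 1.
Right endpoints: -1.5, -1.25, -1, 0.5, 1.5.
h(-1.5) = 7.25, h(-1.25) = 6.0625, h(-1) = 5, h(0.5) = 1.25, h(1.5) = 1.25.
Sum = Σ Δx_i · h(x_i).
Sum = 13.140625.

13.140625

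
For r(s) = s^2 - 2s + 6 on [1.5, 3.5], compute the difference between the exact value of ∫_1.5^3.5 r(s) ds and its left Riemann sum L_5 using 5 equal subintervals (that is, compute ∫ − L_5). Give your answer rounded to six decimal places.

Exact integral: ∫_1.5^3.5 r(s) ds ≈ 15.16666667.
L_5 = 14.02.
Error ≈ 15.16666667 − 14.02 ≈ 1.146667.

1.146667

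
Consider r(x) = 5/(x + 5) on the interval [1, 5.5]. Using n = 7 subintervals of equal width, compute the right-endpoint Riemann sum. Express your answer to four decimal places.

2.6865

Δx = (5.5 − 1)/7 = 9/14.
Right endpoints: 23/14, 16/7, 41/14, 25/7, 59/14, 34/7, 5.5.
r(23/14) = 70/93, r(16/7) = 35/51, r(41/14) = 70/111, r(25/7) = 7/12, r(59/14) = 70/129, r(34/7) = 35/69, r(5.5) = 10/21.
Sum = Δx · [r(23/14) + r(16/7) + r(41/14) + ...].
Sum ≈ 2.6865.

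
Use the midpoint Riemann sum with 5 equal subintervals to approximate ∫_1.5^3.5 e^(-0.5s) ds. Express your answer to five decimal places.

Δs = (3.5 − 1.5)/5 = 0.4.
Midpoints: 1.7, 2.1, 2.5, 2.9, 3.3.
f(1.7) ≈ 0.42741, f(2.1) ≈ 0.34994, f(2.5) ≈ 0.28650, f(2.9) ≈ 0.23457, f(3.3) ≈ 0.19205.
Sum = Δs · [f(1.7) + f(2.1) + f(2.5) + f(2.9) + f(3.3)].
Sum ≈ 0.59619.

0.59619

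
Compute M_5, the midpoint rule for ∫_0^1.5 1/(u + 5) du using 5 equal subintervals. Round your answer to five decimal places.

0.26230

Δu = (1.5 − 0)/5 = 0.3.
Midpoints: 0.15, 0.45, 0.75, 1.05, 1.35.
f(0.15) = 20/103, f(0.45) = 20/109, f(0.75) = 4/23, f(1.05) = 20/121, f(1.35) = 20/127.
Sum = Δu · [f(0.15) + f(0.45) + f(0.75) + f(1.05) + f(1.35)].
Sum ≈ 0.26230.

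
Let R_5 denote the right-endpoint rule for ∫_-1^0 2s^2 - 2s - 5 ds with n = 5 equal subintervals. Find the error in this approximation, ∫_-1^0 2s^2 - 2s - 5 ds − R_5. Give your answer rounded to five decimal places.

0.38667

Exact integral: ∫_-1^0 f(s) ds ≈ -3.3333333.
R_5 = -3.72.
Error ≈ -3.3333333 − (-3.72) ≈ 0.38667.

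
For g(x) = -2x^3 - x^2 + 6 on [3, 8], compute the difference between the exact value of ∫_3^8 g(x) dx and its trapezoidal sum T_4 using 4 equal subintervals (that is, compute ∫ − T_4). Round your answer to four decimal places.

Exact integral: ∫_3^8 g(x) dx ≈ -2139.166667.
T_4 = -2183.4375.
Error ≈ -2139.166667 − (-2183.4375) ≈ 44.2708.

44.2708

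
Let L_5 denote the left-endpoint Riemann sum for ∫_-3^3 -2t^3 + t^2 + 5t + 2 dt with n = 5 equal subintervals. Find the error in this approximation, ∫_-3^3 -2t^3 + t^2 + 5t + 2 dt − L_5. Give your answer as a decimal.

-48.24

Exact integral: ∫_-3^3 f(t) dt = 30.
L_5 = 78.24.
Error = 30 − 78.24 = -48.24.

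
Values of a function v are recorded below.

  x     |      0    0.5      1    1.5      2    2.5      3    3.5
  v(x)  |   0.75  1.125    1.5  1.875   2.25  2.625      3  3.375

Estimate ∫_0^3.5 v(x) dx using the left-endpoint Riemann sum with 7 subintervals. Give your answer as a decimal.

Δx = 0.5.
Sum = 0.5·[0.75 + 1.125 + 1.5 + 1.875 + 2.25 + 2.625 + 3] = 6.5625.

6.5625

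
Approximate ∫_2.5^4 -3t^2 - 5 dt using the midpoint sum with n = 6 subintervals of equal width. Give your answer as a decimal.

-55.8515625

Δt = (4 − 2.5)/6 = 0.25.
Midpoints: 2.625, 2.875, 3.125, 3.375, 3.625, 3.875.
f(2.625) = -25.671875, f(2.875) = -29.796875, f(3.125) = -34.296875, f(3.375) = -39.171875, f(3.625) = -44.421875, f(3.875) = -50.046875.
Sum = Δt · [f(2.625) + f(2.875) + f(3.125) + ...].
Sum = -55.8515625.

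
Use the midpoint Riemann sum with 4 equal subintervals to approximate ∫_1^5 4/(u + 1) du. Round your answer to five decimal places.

Δu = (5 − 1)/4 = 1.
Midpoints: 1.5, 2.5, 3.5, 4.5.
f(1.5) = 1.6, f(2.5) = 8/7, f(3.5) = 8/9, f(4.5) = 8/11.
Sum = Δu · [f(1.5) + f(2.5) + f(3.5) + f(4.5)].
Sum ≈ 4.35902.

4.35902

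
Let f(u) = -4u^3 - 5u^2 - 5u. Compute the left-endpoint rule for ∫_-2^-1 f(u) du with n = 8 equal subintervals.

Δu = (-1 − (-2))/8 = 0.125.
Left endpoints: -2, -1.875, -1.75, -1.625, -1.5, -1.375, -1.25, -1.125.
f(-2) = 22, f(-1.875) = 18.1640625, f(-1.75) = 14.875, f(-1.625) = 12.0859375, f(-1.5) = 9.75, f(-1.375) = 7.8203125, f(-1.25) = 6.25, f(-1.125) = 4.9921875.
Sum = Δu · [f(-2) + f(-1.875) + f(-1.75) + ...].
Sum = 11.9921875.

11.9921875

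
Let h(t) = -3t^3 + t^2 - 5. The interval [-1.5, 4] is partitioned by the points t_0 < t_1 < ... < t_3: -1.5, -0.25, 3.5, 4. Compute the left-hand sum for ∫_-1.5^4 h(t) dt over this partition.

-69.80859375

Subinterval widths: 1.25, 3.75, 0.5.
Left endpoints: -1.5, -0.25, 3.5.
h(-1.5) = 7.375, h(-0.25) = -4.890625, h(3.5) = -121.375.
Sum = Σ Δt_i · h(t_i).
Sum = -69.80859375.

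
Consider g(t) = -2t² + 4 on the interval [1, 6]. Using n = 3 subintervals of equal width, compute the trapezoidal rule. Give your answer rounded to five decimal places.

Δt = (6 − 1)/3 = 5/3.
g(1) = 2, g(8/3) = -92/9, g(13/3) = -302/9, g(6) = -68.
T_3 = (Δt/2)·[g(t_0) + 2g(t_1) + 2g(t_2) + g(t_3)].
Sum ≈ -127.96296.

-127.96296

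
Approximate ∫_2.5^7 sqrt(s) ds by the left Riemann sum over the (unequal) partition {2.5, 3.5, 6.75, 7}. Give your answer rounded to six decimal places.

8.310851

Subinterval widths: 1, 3.25, 0.25.
Left endpoints: 2.5, 3.5, 6.75.
f(2.5) ≈ 1.581139, f(3.5) ≈ 1.870829, f(6.75) ≈ 2.598076.
Sum = Σ Δs_i · f(s_i).
Sum ≈ 8.310851.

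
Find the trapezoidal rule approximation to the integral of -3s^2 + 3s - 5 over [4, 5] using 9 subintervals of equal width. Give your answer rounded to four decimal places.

-52.5062

Δs = (5 − 4)/9 = 1/9.
f(4) = -41, f(37/9) = -1171/27, f(38/9) = -1237/27, f(13/3) = -145/3, f(40/9) = -1375/27, f(41/9) = -1447/27, f(14/3) = -169/3, f(43/9) = -1597/27, f(44/9) = -1675/27, f(5) = -65.
T_9 = (Δs/2)·[f(s_0) + 2f(s_1) + ... + 2f(s_{8}) + f(s_9)].
Sum ≈ -52.5062.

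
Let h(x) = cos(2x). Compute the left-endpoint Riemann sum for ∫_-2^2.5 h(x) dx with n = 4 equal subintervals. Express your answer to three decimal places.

-0.988

Δx = (2.5 − (-2))/4 = 1.125.
Left endpoints: -2, -0.875, 0.25, 1.375.
h(-2) ≈ -0.654, h(-0.875) ≈ -0.178, h(0.25) ≈ 0.878, h(1.375) ≈ -0.924.
Sum = Δx · [h(-2) + h(-0.875) + h(0.25) + h(1.375)].
Sum ≈ -0.988.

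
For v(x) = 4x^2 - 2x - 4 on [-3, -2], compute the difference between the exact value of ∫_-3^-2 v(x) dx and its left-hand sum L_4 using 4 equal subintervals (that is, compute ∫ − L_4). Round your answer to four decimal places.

-2.7917

Exact integral: ∫_-3^-2 v(x) dx ≈ 26.333333.
L_4 = 29.125.
Error ≈ 26.333333 − 29.125 ≈ -2.7917.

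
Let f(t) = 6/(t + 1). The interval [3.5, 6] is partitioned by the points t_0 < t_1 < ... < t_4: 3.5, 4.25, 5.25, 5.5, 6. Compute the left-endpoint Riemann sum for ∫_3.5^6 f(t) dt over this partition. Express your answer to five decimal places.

2.84440

Subinterval widths: 0.75, 1, 0.25, 0.5.
Left endpoints: 3.5, 4.25, 5.25, 5.5.
f(3.5) = 4/3, f(4.25) = 8/7, f(5.25) = 0.96, f(5.5) = 12/13.
Sum = Σ Δt_i · f(t_i).
Sum ≈ 2.84440.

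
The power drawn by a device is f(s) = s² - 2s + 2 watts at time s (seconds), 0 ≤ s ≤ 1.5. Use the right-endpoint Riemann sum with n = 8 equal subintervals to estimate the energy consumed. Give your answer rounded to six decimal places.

1.813477

Δs = (1.5 − 0)/8 = 0.1875.
Right endpoints: 0.1875, 0.375, 0.5625, 0.75, 0.9375, 1.125, 1.3125, 1.5.
f(0.1875) = 1.66015625, f(0.375) = 1.390625, f(0.5625) = 1.19140625, f(0.75) = 1.0625, f(0.9375) = 1.00390625, f(1.125) = 1.015625, f(1.3125) = 1.09765625, f(1.5) = 1.25.
Sum = Δs · [f(0.1875) + f(0.375) + f(0.5625) + ...].
Sum ≈ 1.813477.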